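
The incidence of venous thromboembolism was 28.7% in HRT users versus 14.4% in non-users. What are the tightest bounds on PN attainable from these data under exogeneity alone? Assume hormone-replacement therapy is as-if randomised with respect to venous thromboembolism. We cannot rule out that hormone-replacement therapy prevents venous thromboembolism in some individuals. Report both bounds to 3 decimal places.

p₁ = 0.287, p₀ = 0.144.
Under exogeneity alone the bounds on PN are max{0,(p₁−p₀)/p₁} ≤ PN ≤ min{1,(1−p₀)/p₁}.
  lower = (p₁ − p₀)/p₁ = 0.143 / 0.287 ≈ 0.4983
  upper = min{1, (1 − p₀)/p₁} = 0.856 / 0.287 ≈ 2.9826 → capped at 1

0.498 ≤ PN ≤ 1.000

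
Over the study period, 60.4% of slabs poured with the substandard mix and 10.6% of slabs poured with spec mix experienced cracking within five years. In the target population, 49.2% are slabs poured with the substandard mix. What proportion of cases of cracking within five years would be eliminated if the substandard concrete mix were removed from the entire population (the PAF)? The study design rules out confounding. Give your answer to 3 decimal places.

p₁ = 0.604, p₀ = 0.106.
Overall risk P(Y=1) = π·p₁ + (1−π)·p₀ = 0.492×0.604 + 0.508×0.106 = 0.35102.
Under exogeneity, PAF = [P(Y=1) − p₀] / P(Y=1).
PAF = (0.35102 − 0.106) / 0.35102 ≈ 0.6980

PAF ≈ 0.698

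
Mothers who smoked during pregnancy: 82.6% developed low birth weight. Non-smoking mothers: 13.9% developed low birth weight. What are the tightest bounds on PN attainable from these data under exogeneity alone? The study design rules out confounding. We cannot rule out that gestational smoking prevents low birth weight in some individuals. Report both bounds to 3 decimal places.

p₁ = 0.826, p₀ = 0.139.
Under exogeneity alone the bounds on PN are max{0,(p₁−p₀)/p₁} ≤ PN ≤ min{1,(1−p₀)/p₁}.
  lower = (p₁ − p₀)/p₁ = 0.687 / 0.826 ≈ 0.8317
  upper = min{1, (1 − p₀)/p₁} = 0.861 / 0.826 ≈ 1.0424 → capped at 1

0.832 ≤ PN ≤ 1.000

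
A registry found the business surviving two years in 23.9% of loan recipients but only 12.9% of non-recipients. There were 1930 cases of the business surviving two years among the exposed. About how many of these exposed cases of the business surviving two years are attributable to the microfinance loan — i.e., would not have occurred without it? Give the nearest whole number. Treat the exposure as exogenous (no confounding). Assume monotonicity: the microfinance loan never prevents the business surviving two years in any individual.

about 888 cases

p₁ = 0.239, p₀ = 0.129.
PN = (p₁ − p₀)/p₁ = (0.239 − 0.129) / 0.239 ≈ 0.46025.
Attributable cases ≈ PN × (exposed cases) = 0.46025 × 1930 ≈ 888.28.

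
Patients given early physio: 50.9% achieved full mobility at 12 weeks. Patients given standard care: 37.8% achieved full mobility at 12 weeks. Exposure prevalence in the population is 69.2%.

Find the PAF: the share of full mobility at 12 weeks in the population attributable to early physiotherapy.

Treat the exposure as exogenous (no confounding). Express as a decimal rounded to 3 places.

PAF ≈ 0.193

p₁ = 0.509, p₀ = 0.378.
Overall risk P(Y=1) = π·p₁ + (1−π)·p₀ = 0.692×0.509 + 0.308×0.378 = 0.46865.
Under exogeneity, PAF = [P(Y=1) − p₀] / P(Y=1).
PAF = (0.46865 − 0.378) / 0.46865 ≈ 0.1934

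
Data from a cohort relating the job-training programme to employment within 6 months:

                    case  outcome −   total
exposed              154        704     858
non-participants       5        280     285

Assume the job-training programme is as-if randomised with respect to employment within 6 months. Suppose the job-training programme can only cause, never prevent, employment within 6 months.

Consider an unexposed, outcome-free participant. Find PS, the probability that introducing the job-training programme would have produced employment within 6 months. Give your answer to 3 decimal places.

PS ≈ 0.165

p₁ = P(outcome | exposed) = 154/858 = 0.17949
p₀ = P(outcome | unexposed) = 5/285 = 0.017544
Under exogeneity and monotonicity, PS = (p₁ − p₀) / (1 − p₀).
PS = (0.17949 − 0.017544) / (1 − 0.017544) = 0.16194 / 0.98246 ≈ 0.1648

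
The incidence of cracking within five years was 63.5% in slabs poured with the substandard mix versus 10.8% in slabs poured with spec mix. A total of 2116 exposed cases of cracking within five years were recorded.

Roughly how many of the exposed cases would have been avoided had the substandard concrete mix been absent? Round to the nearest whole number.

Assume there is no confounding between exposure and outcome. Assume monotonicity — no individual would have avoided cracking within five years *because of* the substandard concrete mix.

p₁ = 0.635, p₀ = 0.108.
PN = (p₁ − p₀)/p₁ = (0.635 − 0.108) / 0.635 ≈ 0.82992.
Attributable cases ≈ PN × (exposed cases) = 0.82992 × 2116 ≈ 1756.11.

about 1756 cases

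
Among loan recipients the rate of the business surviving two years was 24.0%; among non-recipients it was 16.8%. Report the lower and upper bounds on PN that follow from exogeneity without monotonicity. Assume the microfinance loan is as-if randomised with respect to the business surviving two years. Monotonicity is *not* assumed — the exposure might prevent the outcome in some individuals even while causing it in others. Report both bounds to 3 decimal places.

0.300 ≤ PN ≤ 1.000

p₁ = 0.24, p₀ = 0.168.
Under exogeneity alone the bounds on PN are max{0,(p₁−p₀)/p₁} ≤ PN ≤ min{1,(1−p₀)/p₁}.
  lower = (p₁ − p₀)/p₁ = 0.072 / 0.24 ≈ 0.3000
  upper = min{1, (1 − p₀)/p₁} = 0.832 / 0.24 ≈ 3.4667 → capped at 1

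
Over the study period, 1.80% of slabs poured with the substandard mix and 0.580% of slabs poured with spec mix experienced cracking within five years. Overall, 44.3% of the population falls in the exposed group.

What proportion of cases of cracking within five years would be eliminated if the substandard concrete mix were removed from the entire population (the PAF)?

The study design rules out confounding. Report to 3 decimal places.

p₁ = 0.018, p₀ = 0.0058.
Overall risk P(Y=1) = π·p₁ + (1−π)·p₀ = 0.443×0.018 + 0.557×0.0058 = 0.011205.
Under exogeneity, PAF = [P(Y=1) − p₀] / P(Y=1).
PAF = (0.011205 − 0.0058) / 0.011205 ≈ 0.4824

PAF ≈ 0.482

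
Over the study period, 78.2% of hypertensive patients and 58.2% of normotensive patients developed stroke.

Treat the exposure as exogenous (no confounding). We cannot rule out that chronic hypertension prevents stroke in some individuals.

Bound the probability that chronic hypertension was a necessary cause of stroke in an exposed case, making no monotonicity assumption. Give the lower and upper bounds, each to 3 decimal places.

0.256 ≤ PN ≤ 0.535

p₁ = 0.782, p₀ = 0.582.
Under exogeneity alone the bounds on PN are max{0,(p₁−p₀)/p₁} ≤ PN ≤ min{1,(1−p₀)/p₁}.
  lower = (p₁ − p₀)/p₁ = 0.2 / 0.782 ≈ 0.2558
  upper = min{1, (1 − p₀)/p₁} = 0.418 / 0.782 ≈ 0.5345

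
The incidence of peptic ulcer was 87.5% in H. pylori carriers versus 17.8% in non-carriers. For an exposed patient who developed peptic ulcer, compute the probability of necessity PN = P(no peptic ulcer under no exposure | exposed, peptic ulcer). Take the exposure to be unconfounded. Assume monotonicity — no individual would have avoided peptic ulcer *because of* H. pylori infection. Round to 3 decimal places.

PN ≈ 0.797

p₁ = 0.875, p₀ = 0.178.
Under exogeneity and monotonicity, PN = (p₁ − p₀) / p₁.
PN = (0.875 − 0.178) / 0.875 = 0.697 / 0.875 ≈ 0.7966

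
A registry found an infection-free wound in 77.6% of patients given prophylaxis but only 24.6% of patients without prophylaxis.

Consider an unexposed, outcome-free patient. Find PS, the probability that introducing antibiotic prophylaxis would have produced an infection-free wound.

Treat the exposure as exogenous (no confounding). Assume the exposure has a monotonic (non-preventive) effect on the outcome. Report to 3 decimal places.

PS ≈ 0.703

p₁ = 0.776, p₀ = 0.246.
Under exogeneity and monotonicity, PS = (p₁ − p₀) / (1 − p₀).
PS = (0.776 − 0.246) / (1 − 0.246) = 0.53 / 0.754 ≈ 0.7029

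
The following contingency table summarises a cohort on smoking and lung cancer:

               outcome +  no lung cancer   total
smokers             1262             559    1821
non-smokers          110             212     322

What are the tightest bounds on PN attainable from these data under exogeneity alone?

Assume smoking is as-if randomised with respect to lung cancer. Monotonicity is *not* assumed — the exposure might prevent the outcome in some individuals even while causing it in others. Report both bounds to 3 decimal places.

p₁ = P(outcome | exposed) = 1262/1821 = 0.69303
p₀ = P(outcome | unexposed) = 110/322 = 0.34161
Under exogeneity alone the bounds on PN are max{0,(p₁−p₀)/p₁} ≤ PN ≤ min{1,(1−p₀)/p₁}.
  lower = (p₁ − p₀)/p₁ = 0.35141 / 0.69303 ≈ 0.5071
  upper = min{1, (1 − p₀)/p₁} = 0.65839 / 0.69303 ≈ 0.9500

0.507 ≤ PN ≤ 0.950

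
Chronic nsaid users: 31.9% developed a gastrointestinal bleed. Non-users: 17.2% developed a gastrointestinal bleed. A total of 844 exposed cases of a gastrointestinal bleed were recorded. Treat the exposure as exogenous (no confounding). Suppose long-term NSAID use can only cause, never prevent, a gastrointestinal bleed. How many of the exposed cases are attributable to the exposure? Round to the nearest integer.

about 389 cases

p₁ = 0.319, p₀ = 0.172.
PN = (p₁ − p₀)/p₁ = (0.319 − 0.172) / 0.319 ≈ 0.46082.
Attributable cases ≈ PN × (exposed cases) = 0.46082 × 844 ≈ 388.93.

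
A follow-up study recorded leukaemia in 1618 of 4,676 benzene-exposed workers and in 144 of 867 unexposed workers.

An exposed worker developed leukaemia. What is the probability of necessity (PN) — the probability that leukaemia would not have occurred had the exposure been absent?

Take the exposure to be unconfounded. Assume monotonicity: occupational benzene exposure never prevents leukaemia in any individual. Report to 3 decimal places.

PN ≈ 0.520

p₁ = P(outcome | exposed) = 1618/4676 = 0.34602
p₀ = P(outcome | unexposed) = 144/867 = 0.16609
Under exogeneity and monotonicity, PN = (p₁ − p₀) / p₁.
PN = (0.34602 − 0.16609) / 0.34602 = 0.17993 / 0.34602 ≈ 0.5200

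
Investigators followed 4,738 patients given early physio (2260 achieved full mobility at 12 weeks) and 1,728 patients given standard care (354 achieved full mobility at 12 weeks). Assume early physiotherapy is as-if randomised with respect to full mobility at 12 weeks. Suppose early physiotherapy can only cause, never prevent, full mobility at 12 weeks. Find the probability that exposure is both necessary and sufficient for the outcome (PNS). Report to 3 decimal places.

PNS ≈ 0.272

p₁ = P(outcome | exposed) = 2260/4738 = 0.47699
p₀ = P(outcome | unexposed) = 354/1728 = 0.20486
Under exogeneity and monotonicity, PNS = p₁ − p₀.
PNS = 0.47699 − 0.20486 = 0.27213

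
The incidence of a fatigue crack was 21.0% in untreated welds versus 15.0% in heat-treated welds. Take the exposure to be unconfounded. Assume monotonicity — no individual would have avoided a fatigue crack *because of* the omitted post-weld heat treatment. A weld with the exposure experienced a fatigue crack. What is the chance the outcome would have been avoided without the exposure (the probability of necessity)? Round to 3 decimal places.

p₁ = 0.21, p₀ = 0.15.
Under exogeneity and monotonicity, PN = (p₁ − p₀) / p₁.
PN = (0.21 − 0.15) / 0.21 = 0.06 / 0.21 ≈ 0.2857

PN ≈ 0.286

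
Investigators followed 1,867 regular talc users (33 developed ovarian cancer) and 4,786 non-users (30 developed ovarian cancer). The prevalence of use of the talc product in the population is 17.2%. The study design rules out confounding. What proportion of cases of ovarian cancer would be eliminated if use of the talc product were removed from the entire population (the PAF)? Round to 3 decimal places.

p₁ = P(outcome | exposed) = 33/1867 = 0.017675
p₀ = P(outcome | unexposed) = 30/4786 = 0.0062683
Overall risk P(Y=1) = π·p₁ + (1−π)·p₀ = 0.172×0.017675 + 0.828×0.0062683 = 0.0082303.
Under exogeneity, PAF = [P(Y=1) − p₀] / P(Y=1).
PAF = (0.0082303 − 0.0062683) / 0.0082303 ≈ 0.2384

PAF ≈ 0.238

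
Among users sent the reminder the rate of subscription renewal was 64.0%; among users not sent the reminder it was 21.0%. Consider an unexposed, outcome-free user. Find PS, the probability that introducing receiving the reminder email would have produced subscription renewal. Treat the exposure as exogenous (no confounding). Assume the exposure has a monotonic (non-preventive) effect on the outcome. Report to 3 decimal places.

p₁ = 0.64, p₀ = 0.21.
Under exogeneity and monotonicity, PS = (p₁ − p₀) / (1 − p₀).
PS = (0.64 − 0.21) / (1 − 0.21) = 0.43 / 0.79 ≈ 0.5443

PS ≈ 0.544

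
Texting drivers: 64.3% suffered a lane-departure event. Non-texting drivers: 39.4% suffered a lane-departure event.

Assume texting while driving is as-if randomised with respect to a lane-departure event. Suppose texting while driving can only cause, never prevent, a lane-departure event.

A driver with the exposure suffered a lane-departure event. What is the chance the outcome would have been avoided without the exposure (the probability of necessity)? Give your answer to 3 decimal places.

PN ≈ 0.387

p₁ = 0.643, p₀ = 0.394.
Under exogeneity and monotonicity, PN = (p₁ − p₀) / p₁.
PN = (0.643 − 0.394) / 0.643 = 0.249 / 0.643 ≈ 0.3872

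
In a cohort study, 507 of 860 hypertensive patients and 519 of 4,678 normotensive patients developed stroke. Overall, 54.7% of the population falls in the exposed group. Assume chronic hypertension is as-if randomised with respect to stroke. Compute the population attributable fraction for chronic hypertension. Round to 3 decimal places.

PAF ≈ 0.702

p₁ = P(outcome | exposed) = 507/860 = 0.58953
p₀ = P(outcome | unexposed) = 519/4678 = 0.11094
Overall risk P(Y=1) = π·p₁ + (1−π)·p₀ = 0.547×0.58953 + 0.453×0.11094 = 0.37273.
Under exogeneity, PAF = [P(Y=1) − p₀] / P(Y=1).
PAF = (0.37273 − 0.11094) / 0.37273 ≈ 0.7023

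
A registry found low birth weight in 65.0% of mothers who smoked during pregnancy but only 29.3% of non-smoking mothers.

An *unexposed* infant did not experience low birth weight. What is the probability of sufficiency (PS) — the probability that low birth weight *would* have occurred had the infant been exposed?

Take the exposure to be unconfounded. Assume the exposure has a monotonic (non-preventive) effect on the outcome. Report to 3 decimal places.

PS ≈ 0.505

p₁ = 0.65, p₀ = 0.293.
Under exogeneity and monotonicity, PS = (p₁ − p₀) / (1 − p₀).
PS = (0.65 − 0.293) / (1 − 0.293) = 0.357 / 0.707 ≈ 0.5050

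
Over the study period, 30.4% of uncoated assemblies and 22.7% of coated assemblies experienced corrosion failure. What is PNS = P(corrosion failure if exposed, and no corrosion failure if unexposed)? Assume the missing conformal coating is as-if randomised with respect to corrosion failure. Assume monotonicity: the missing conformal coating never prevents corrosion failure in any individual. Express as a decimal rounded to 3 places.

p₁ = 0.304, p₀ = 0.227.
Under exogeneity and monotonicity, PNS = p₁ − p₀.
PNS = 0.304 − 0.227 = 0.077

PNS ≈ 0.077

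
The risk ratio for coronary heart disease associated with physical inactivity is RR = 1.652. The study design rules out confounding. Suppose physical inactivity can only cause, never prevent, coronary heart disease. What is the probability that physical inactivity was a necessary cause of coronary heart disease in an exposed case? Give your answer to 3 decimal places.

Under exogeneity and monotonicity, PN = (RR − 1) / RR = 1 − 1/RR.
PN = (1.652 − 1) / 1.652 = 0.652 / 1.652 ≈ 0.3947

PN ≈ 0.395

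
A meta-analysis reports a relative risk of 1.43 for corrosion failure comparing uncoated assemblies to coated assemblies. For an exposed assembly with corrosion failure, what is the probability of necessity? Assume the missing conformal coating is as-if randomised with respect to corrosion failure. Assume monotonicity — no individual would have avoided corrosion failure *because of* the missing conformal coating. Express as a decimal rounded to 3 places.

Under exogeneity and monotonicity, PN = (RR − 1) / RR = 1 − 1/RR.
PN = (1.43 − 1) / 1.43 = 0.43 / 1.43 ≈ 0.3007

PN ≈ 0.301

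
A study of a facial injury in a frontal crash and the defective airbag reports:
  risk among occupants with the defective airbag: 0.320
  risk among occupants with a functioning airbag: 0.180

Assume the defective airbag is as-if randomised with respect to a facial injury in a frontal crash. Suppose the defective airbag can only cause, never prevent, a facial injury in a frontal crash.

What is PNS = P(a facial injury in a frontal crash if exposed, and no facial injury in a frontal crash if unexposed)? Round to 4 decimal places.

Let p₁ = 0.32, p₀ = 0.18.
Under exogeneity and monotonicity, PNS = p₁ − p₀.
PNS = 0.32 − 0.18 = 0.14

PNS ≈ 0.1400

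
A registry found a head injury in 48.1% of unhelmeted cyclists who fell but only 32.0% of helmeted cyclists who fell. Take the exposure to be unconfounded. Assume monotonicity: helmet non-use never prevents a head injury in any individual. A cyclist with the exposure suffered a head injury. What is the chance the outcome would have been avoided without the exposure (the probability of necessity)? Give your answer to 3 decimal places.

PN ≈ 0.335

p₁ = 0.481, p₀ = 0.32.
Under exogeneity and monotonicity, PN = (p₁ − p₀) / p₁.
PN = (0.481 − 0.32) / 0.481 = 0.161 / 0.481 ≈ 0.3347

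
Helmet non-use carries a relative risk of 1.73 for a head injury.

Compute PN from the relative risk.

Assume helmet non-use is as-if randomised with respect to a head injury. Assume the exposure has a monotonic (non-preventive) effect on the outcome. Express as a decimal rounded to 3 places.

PN ≈ 0.422

Under exogeneity and monotonicity, PN = (RR − 1) / RR = 1 − 1/RR.
PN = (1.73 − 1) / 1.73 = 0.73 / 1.73 ≈ 0.4220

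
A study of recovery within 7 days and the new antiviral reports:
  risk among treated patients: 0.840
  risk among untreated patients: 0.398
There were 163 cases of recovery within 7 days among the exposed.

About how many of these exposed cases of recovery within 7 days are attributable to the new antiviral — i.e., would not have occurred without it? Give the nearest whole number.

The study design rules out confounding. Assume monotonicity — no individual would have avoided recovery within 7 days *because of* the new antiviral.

about 86 cases

Let p₁ = 0.84, p₀ = 0.398.
PN = (p₁ − p₀)/p₁ = (0.84 − 0.398) / 0.84 ≈ 0.52619.
Attributable cases ≈ PN × (exposed cases) = 0.52619 × 163 ≈ 85.77.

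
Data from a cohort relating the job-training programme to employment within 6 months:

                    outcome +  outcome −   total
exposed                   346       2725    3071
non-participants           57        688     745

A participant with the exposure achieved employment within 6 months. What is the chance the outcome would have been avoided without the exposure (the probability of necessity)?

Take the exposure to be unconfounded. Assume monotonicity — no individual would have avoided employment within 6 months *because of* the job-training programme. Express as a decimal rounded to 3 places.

p₁ = P(outcome | exposed) = 346/3071 = 0.11267
p₀ = P(outcome | unexposed) = 57/745 = 0.07651
Under exogeneity and monotonicity, PN = (p₁ − p₀)/p₁.
PN = (0.11267 − 0.07651) / 0.11267 ≈ 0.3209

PN ≈ 0.321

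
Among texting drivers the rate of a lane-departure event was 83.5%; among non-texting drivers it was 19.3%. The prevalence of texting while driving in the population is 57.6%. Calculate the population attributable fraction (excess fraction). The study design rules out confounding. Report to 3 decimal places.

PAF ≈ 0.657

p₁ = 0.835, p₀ = 0.193.
Overall risk P(Y=1) = π·p₁ + (1−π)·p₀ = 0.576×0.835 + 0.424×0.193 = 0.56279.
Under exogeneity, PAF = [P(Y=1) − p₀] / P(Y=1).
PAF = (0.56279 − 0.193) / 0.56279 ≈ 0.6571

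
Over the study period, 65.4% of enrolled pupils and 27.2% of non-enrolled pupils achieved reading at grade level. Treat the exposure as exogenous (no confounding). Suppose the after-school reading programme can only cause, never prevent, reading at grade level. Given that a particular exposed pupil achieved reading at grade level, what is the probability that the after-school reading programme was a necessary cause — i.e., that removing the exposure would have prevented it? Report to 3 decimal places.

p₁ = 0.654, p₀ = 0.272.
Under exogeneity and monotonicity, PN = (p₁ − p₀) / p₁.
PN = (0.654 − 0.272) / 0.654 = 0.382 / 0.654 ≈ 0.5841

PN ≈ 0.584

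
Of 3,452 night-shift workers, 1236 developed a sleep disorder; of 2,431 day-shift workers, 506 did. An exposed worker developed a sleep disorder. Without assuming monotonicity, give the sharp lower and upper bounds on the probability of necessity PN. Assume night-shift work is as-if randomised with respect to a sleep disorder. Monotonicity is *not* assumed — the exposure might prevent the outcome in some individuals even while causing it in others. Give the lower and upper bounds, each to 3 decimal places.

p₁ = P(outcome | exposed) = 1236/3452 = 0.35805
p₀ = P(outcome | unexposed) = 506/2431 = 0.20814
Under exogeneity alone the bounds on PN are max{0,(p₁−p₀)/p₁} ≤ PN ≤ min{1,(1−p₀)/p₁}.
  lower = (p₁ − p₀)/p₁ = 0.14991 / 0.35805 ≈ 0.4187
  upper = min{1, (1 − p₀)/p₁} = 0.79186 / 0.35805 ≈ 2.2116 → capped at 1

0.419 ≤ PN ≤ 1.000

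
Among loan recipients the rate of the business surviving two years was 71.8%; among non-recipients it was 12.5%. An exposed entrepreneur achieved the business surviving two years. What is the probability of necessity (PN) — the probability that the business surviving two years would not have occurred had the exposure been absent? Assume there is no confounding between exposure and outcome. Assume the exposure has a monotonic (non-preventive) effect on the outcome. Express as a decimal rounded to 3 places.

PN ≈ 0.826

p₁ = 0.718, p₀ = 0.125.
Under exogeneity and monotonicity, PN = (p₁ − p₀) / p₁.
PN = (0.718 − 0.125) / 0.718 = 0.593 / 0.718 ≈ 0.8259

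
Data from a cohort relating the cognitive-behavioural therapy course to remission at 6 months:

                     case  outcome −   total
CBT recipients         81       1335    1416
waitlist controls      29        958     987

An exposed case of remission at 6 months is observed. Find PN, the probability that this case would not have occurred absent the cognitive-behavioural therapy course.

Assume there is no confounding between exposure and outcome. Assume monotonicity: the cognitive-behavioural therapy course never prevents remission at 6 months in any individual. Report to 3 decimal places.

PN ≈ 0.486

p₁ = P(outcome | exposed) = 81/1416 = 0.057203
p₀ = P(outcome | unexposed) = 29/987 = 0.029382
Under exogeneity and monotonicity, PN = (p₁ − p₀)/p₁.
PN = (0.057203 − 0.029382) / 0.057203 ≈ 0.4864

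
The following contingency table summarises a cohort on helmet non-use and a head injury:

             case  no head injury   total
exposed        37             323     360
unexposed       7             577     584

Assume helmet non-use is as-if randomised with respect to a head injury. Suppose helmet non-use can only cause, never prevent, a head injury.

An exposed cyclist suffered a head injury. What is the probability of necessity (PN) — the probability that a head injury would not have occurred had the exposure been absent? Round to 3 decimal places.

p₁ = P(outcome | exposed) = 37/360 = 0.10278
p₀ = P(outcome | unexposed) = 7/584 = 0.011986
Under exogeneity and monotonicity, PN = (p₁ − p₀)/p₁.
PN = (0.10278 − 0.011986) / 0.10278 ≈ 0.8834

PN ≈ 0.883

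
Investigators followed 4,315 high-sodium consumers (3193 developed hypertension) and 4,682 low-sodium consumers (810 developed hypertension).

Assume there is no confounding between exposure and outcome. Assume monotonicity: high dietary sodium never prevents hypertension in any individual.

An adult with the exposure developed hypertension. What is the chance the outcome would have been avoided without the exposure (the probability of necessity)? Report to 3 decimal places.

p₁ = P(outcome | exposed) = 3193/4315 = 0.73998
p₀ = P(outcome | unexposed) = 810/4682 = 0.173
Under exogeneity and monotonicity, PN = (p₁ − p₀) / p₁.
PN = (0.73998 − 0.173) / 0.73998 = 0.56697 / 0.73998 ≈ 0.7662

PN ≈ 0.766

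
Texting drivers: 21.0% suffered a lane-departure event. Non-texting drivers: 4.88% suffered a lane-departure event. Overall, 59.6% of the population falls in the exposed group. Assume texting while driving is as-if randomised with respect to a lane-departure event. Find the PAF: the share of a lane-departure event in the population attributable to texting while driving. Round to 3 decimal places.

PAF ≈ 0.663

p₁ = 0.21, p₀ = 0.0488.
Overall risk P(Y=1) = π·p₁ + (1−π)·p₀ = 0.596×0.21 + 0.404×0.0488 = 0.14488.
Under exogeneity, PAF = [P(Y=1) − p₀] / P(Y=1).
PAF = (0.14488 − 0.0488) / 0.14488 ≈ 0.6632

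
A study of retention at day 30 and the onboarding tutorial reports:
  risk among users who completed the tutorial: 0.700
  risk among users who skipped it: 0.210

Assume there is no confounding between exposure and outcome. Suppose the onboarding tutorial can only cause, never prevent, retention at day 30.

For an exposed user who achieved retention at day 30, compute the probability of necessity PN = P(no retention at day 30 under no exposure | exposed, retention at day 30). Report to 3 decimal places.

Let p₁ = 0.7, p₀ = 0.21.
Under exogeneity and monotonicity, PN = (p₁ − p₀) / p₁.
PN = (0.7 − 0.21) / 0.7 = 0.49 / 0.7 ≈ 0.7000

PN ≈ 0.700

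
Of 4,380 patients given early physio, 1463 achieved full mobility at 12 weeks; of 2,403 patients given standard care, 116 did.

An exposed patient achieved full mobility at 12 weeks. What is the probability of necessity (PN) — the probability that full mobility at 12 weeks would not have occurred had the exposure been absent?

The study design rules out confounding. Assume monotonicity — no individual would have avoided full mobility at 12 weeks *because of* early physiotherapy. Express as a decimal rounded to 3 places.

p₁ = P(outcome | exposed) = 1463/4380 = 0.33402
p₀ = P(outcome | unexposed) = 116/2403 = 0.048273
Under exogeneity and monotonicity, PN = (p₁ − p₀) / p₁.
PN = (0.33402 − 0.048273) / 0.33402 = 0.28575 / 0.33402 ≈ 0.8555

PN ≈ 0.855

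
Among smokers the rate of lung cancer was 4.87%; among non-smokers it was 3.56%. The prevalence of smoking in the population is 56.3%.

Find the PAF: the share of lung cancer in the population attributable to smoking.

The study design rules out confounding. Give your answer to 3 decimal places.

PAF ≈ 0.172

p₁ = 0.0487, p₀ = 0.0356.
Overall risk P(Y=1) = π·p₁ + (1−π)·p₀ = 0.563×0.0487 + 0.437×0.0356 = 0.042975.
Under exogeneity, PAF = [P(Y=1) − p₀] / P(Y=1).
PAF = (0.042975 − 0.0356) / 0.042975 ≈ 0.1716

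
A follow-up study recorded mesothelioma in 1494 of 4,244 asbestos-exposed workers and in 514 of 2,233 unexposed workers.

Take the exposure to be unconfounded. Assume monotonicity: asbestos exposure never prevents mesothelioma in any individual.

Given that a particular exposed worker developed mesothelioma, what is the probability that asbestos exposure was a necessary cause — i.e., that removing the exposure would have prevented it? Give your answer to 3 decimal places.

p₁ = P(outcome | exposed) = 1494/4244 = 0.35203
p₀ = P(outcome | unexposed) = 514/2233 = 0.23018
Under exogeneity and monotonicity, PN = (p₁ − p₀) / p₁.
PN = (0.35203 − 0.23018) / 0.35203 = 0.12184 / 0.35203 ≈ 0.3461

PN ≈ 0.346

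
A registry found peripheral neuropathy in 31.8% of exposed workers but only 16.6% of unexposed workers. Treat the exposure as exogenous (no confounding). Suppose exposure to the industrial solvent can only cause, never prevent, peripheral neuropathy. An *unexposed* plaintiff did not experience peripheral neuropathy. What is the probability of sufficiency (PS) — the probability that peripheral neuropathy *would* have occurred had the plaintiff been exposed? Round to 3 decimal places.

p₁ = 0.318, p₀ = 0.166.
Under exogeneity and monotonicity, PS = (p₁ − p₀) / (1 − p₀).
PS = (0.318 − 0.166) / (1 − 0.166) = 0.152 / 0.834 ≈ 0.1823

PS ≈ 0.182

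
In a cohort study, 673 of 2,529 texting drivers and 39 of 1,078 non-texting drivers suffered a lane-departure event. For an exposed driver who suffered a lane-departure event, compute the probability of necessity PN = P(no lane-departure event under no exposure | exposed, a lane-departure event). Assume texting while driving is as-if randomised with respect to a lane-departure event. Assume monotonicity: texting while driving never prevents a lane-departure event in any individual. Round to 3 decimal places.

p₁ = P(outcome | exposed) = 673/2529 = 0.26611
p₀ = P(outcome | unexposed) = 39/1078 = 0.036178
Under exogeneity and monotonicity, PN = (p₁ − p₀) / p₁.
PN = (0.26611 − 0.036178) / 0.26611 = 0.22993 / 0.26611 ≈ 0.8640

PN ≈ 0.864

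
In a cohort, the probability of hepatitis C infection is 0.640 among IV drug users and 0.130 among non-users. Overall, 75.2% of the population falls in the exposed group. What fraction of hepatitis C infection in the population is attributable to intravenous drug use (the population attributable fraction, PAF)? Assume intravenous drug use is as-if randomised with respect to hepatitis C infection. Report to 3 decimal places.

Let p₁ = 0.64, p₀ = 0.13.
Overall risk P(Y=1) = π·p₁ + (1−π)·p₀ = 0.752×0.64 + 0.248×0.13 = 0.51352.
Under exogeneity, PAF = [P(Y=1) − p₀] / P(Y=1).
PAF = (0.51352 − 0.13) / 0.51352 ≈ 0.7468

PAF ≈ 0.747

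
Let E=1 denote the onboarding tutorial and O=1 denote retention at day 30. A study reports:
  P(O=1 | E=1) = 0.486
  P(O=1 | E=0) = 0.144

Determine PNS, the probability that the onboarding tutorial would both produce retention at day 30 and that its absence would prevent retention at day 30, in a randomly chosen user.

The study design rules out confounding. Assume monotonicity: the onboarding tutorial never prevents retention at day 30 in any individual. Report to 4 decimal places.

PNS ≈ 0.3420

Let p₁ = 0.486, p₀ = 0.144.
Under exogeneity and monotonicity, PNS = p₁ − p₀.
PNS = 0.486 − 0.144 = 0.342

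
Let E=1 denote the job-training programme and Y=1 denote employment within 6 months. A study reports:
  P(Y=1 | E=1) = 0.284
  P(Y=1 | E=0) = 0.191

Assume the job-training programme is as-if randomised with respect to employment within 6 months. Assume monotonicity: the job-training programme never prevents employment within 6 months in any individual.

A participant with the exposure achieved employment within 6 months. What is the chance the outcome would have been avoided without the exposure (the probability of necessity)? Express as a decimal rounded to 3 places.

PN ≈ 0.327

Let p₁ = 0.284, p₀ = 0.191.
Under exogeneity and monotonicity, PN = (p₁ − p₀) / p₁.
PN = (0.284 − 0.191) / 0.284 = 0.093 / 0.284 ≈ 0.3275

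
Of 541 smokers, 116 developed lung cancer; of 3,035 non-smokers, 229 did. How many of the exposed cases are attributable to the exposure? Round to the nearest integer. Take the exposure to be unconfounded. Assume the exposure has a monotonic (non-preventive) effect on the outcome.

about 75 cases

p₁ = P(outcome | exposed) = 116/541 = 0.21442
p₀ = P(outcome | unexposed) = 229/3035 = 0.075453
PN = (p₁ − p₀)/p₁ = (0.21442 − 0.075453) / 0.21442 ≈ 0.64810.
Attributable cases ≈ PN × (exposed cases) = 0.64810 × 116 ≈ 75.18.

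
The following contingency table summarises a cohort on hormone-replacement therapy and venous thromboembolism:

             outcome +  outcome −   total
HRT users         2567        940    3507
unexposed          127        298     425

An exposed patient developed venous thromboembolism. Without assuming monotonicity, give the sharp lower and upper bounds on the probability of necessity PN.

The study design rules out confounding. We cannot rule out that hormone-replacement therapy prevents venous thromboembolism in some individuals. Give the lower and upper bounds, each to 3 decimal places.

0.592 ≤ PN ≤ 0.958

p₁ = P(outcome | exposed) = 2567/3507 = 0.73196
p₀ = P(outcome | unexposed) = 127/425 = 0.29882
Under exogeneity alone the bounds on PN are max{0,(p₁−p₀)/p₁} ≤ PN ≤ min{1,(1−p₀)/p₁}.
  lower = (p₁ − p₀)/p₁ = 0.43314 / 0.73196 ≈ 0.5918
  upper = min{1, (1 − p₀)/p₁} = 0.70118 / 0.73196 ≈ 0.9579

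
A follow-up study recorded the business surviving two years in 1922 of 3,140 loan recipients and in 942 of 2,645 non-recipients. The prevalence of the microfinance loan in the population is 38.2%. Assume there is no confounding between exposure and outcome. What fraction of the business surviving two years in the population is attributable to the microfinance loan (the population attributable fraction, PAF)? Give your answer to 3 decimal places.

p₁ = P(outcome | exposed) = 1922/3140 = 0.6121
p₀ = P(outcome | unexposed) = 942/2645 = 0.35614
Overall risk P(Y=1) = π·p₁ + (1−π)·p₀ = 0.382×0.6121 + 0.618×0.35614 = 0.45392.
Under exogeneity, PAF = [P(Y=1) − p₀] / P(Y=1).
PAF = (0.45392 − 0.35614) / 0.45392 ≈ 0.2154

PAF ≈ 0.215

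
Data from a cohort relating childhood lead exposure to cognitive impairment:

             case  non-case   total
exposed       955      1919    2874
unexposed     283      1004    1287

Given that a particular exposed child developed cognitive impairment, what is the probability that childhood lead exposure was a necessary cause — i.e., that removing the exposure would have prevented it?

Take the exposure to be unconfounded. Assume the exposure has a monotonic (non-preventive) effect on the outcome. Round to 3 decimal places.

p₁ = P(outcome | exposed) = 955/2874 = 0.33229
p₀ = P(outcome | unexposed) = 283/1287 = 0.21989
Under exogeneity and monotonicity, PN = (p₁ − p₀)/p₁.
PN = (0.33229 − 0.21989) / 0.33229 ≈ 0.3383

PN ≈ 0.338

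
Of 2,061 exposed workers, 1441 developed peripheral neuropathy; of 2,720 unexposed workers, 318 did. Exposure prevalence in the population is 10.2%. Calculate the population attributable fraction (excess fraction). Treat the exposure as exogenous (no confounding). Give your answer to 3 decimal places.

p₁ = P(outcome | exposed) = 1441/2061 = 0.69918
p₀ = P(outcome | unexposed) = 318/2720 = 0.11691
Overall risk P(Y=1) = π·p₁ + (1−π)·p₀ = 0.102×0.69918 + 0.898×0.11691 = 0.1763.
Under exogeneity, PAF = [P(Y=1) − p₀] / P(Y=1).
PAF = (0.1763 − 0.11691) / 0.1763 ≈ 0.3369

PAF ≈ 0.337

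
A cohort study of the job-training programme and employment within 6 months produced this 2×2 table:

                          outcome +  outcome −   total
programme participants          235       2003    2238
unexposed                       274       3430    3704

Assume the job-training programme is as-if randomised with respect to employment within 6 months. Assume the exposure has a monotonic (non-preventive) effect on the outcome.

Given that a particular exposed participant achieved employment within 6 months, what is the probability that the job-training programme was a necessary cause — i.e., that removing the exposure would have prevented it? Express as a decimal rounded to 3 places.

p₁ = P(outcome | exposed) = 235/2238 = 0.105
p₀ = P(outcome | unexposed) = 274/3704 = 0.073974
Under exogeneity and monotonicity, PN = (p₁ − p₀) / p₁.
PN = (0.105 − 0.073974) / 0.105 = 0.03103 / 0.105 ≈ 0.2955

PN ≈ 0.296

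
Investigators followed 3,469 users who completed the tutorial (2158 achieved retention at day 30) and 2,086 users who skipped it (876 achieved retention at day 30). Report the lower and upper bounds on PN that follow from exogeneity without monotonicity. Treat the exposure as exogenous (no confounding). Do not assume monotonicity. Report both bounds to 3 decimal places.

0.325 ≤ PN ≤ 0.932

p₁ = P(outcome | exposed) = 2158/3469 = 0.62208
p₀ = P(outcome | unexposed) = 876/2086 = 0.41994
Under exogeneity alone the bounds on PN are max{0,(p₁−p₀)/p₁} ≤ PN ≤ min{1,(1−p₀)/p₁}.
  lower = (p₁ − p₀)/p₁ = 0.20214 / 0.62208 ≈ 0.3249
  upper = min{1, (1 − p₀)/p₁} = 0.58006 / 0.62208 ≈ 0.9324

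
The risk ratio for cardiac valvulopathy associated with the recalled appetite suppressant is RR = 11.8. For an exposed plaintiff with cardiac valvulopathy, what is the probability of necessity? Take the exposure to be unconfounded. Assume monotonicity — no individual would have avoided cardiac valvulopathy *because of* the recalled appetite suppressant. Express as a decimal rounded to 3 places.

PN ≈ 0.915

Under exogeneity and monotonicity, PN = (RR − 1) / RR = 1 − 1/RR.
PN = (11.8 − 1) / 11.8 = 10.8 / 11.8 ≈ 0.9153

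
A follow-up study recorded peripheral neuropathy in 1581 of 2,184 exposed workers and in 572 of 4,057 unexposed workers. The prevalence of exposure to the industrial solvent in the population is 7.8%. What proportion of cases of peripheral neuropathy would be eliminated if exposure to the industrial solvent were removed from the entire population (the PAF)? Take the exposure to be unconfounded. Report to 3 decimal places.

PAF ≈ 0.244

p₁ = P(outcome | exposed) = 1581/2184 = 0.7239
p₀ = P(outcome | unexposed) = 572/4057 = 0.14099
Overall risk P(Y=1) = π·p₁ + (1−π)·p₀ = 0.078×0.7239 + 0.922×0.14099 = 0.18646.
Under exogeneity, PAF = [P(Y=1) − p₀] / P(Y=1).
PAF = (0.18646 − 0.14099) / 0.18646 ≈ 0.2438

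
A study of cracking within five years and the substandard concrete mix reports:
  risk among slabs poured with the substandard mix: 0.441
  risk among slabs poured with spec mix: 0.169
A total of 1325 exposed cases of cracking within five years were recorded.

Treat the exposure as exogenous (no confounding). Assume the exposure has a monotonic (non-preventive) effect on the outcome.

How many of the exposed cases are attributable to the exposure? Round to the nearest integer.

about 817 cases

Let p₁ = 0.441, p₀ = 0.169.
PN = (p₁ − p₀)/p₁ = (0.441 − 0.169) / 0.441 ≈ 0.61678.
Attributable cases ≈ PN × (exposed cases) = 0.61678 × 1325 ≈ 817.23.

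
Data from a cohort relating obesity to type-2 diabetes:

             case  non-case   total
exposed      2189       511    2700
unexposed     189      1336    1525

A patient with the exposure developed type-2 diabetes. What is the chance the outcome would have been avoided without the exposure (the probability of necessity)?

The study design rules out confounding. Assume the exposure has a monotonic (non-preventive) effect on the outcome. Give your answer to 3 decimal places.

PN ≈ 0.847

p₁ = P(outcome | exposed) = 2189/2700 = 0.81074
p₀ = P(outcome | unexposed) = 189/1525 = 0.12393
Under exogeneity and monotonicity, PN = (p₁ − p₀)/p₁.
PN = (0.81074 − 0.12393) / 0.81074 ≈ 0.8471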